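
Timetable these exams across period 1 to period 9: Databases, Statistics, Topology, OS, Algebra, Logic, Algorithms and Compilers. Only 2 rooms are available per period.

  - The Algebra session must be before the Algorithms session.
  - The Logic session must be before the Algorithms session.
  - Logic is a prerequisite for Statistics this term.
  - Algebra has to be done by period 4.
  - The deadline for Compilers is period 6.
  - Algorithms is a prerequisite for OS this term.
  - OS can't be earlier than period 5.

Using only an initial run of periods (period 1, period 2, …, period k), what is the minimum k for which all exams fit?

5 periods

The precedence chain requires at least 3 distinct periods.
With at most 2 per period and 8 exams, at least 4 periods are needed.
OS can't be placed before period 5, so the schedule must run through at least period 5.
5 works (last occupied period: period 5): for example Databases=period 3; OS=period 5; Compilers=period 4; Algebra=period 1; Algorithms=period 2; Logic=period 1; Topology=period 3; Statistics=period 2.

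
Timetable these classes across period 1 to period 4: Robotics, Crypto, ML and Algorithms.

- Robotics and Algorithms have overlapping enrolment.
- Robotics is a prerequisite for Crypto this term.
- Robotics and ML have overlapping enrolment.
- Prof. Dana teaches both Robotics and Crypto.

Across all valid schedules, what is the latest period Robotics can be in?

period 3

Downstream work caps Robotics at period 3.
Robotics at period 3 is achievable: ML=period 1; Robotics=period 3; Algorithms=period 1; Crypto=period 4.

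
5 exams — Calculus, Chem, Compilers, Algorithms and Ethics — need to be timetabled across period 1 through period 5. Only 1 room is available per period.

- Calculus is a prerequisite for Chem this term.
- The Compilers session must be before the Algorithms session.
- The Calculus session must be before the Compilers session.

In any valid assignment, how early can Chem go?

period 2

Precedence pushes Chem to at least period 2.
Chem at period 2 is achievable: Algorithms=period 4; Compilers=period 3; Ethics=period 5; Calculus=period 1; Chem=period 2.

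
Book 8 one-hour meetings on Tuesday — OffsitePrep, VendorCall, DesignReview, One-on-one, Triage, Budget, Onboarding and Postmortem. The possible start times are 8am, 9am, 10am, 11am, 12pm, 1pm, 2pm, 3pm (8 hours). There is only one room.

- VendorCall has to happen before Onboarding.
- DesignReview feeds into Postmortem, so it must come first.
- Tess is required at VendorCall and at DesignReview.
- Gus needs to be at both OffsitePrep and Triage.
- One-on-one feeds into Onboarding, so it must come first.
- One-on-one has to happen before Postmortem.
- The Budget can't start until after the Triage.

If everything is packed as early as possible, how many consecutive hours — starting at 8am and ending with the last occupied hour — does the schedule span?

8

The precedence chain requires at least 2 distinct hours.
With at most 1 per hour and 8 meetings, at least 8 hours are needed.
8 works (last occupied hour: 3pm): for example VendorCall=9am; Postmortem=12pm; Triage=1pm; Budget=2pm; OffsitePrep=3pm; One-on-one=8am; DesignReview=11am; Onboarding=10am.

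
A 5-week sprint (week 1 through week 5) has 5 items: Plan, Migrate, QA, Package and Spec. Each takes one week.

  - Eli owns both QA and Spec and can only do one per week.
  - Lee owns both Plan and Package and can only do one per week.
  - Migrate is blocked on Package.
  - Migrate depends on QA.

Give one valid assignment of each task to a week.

Spec=week 2, Migrate=week 2, Package=week 1, Plan=week 2, QA=week 1

Checking: Package(week 1) before Migrate(week 2); QA(week 1) before Migrate(week 2); QA(week 1) != Spec(week 2); Plan(week 2) != Package(week 1).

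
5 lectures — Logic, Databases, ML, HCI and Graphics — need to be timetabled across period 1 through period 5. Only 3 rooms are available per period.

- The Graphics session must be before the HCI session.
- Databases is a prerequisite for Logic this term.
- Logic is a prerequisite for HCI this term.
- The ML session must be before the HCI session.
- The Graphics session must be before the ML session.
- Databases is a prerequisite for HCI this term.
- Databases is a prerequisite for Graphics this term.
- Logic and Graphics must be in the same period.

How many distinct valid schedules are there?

5

Splitting on Logic: it can be period 2 (3), period 3 (2). Listing each branch's schedules as (Databases, ML, HCI, Graphics) by period number:
Logic=period 2: (1,3,4,2) (1,3,5,2) (1,4,5,2) — 3.
Logic=period 3: (1,4,5,3) (2,4,5,3) — 2.
Summing: 3 + 2 = 5.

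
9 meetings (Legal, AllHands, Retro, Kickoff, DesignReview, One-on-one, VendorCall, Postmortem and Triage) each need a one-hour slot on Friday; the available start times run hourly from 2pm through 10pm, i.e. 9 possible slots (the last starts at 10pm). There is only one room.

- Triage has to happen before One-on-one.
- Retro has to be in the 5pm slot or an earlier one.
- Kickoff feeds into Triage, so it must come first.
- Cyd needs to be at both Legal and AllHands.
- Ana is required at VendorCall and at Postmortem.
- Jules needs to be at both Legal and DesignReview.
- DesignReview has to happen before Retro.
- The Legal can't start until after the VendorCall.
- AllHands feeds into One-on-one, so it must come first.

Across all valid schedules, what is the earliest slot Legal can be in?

Precedence pushes Legal to at least 3pm.
Legal at 3pm is achievable: Kickoff -> 6pm, Retro -> 5pm, Postmortem -> 10pm, VendorCall -> 2pm, AllHands -> 8pm, One-on-one -> 9pm, Triage -> 7pm, DesignReview -> 4pm, Legal -> 3pm.

3pm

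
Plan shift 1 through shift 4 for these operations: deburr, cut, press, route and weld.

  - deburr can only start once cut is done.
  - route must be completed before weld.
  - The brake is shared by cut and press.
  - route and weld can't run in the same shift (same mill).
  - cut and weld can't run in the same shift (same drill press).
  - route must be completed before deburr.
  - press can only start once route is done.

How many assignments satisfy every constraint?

Splitting on deburr: it can be shift 2 (9), shift 3 (21), shift 4 (29). Listing each branch's schedules as (cut, press, route, weld) by shift number:
deburr=shift 2: (1,2,1,2) (1,2,1,3) (1,2,1,4) (1,3,1,2) (1,3,1,3) (1,3,1,4) (1,4,1,2) (1,4,1,3) (1,4,1,4) — 9.
deburr=shift 3: (1,2,1,2) (1,2,1,3) (1,2,1,4) (1,3,1,2) (1,3,1,3) (1,3,1,4) (1,3,2,3) (1,3,2,4) (1,4,1,2) (1,4,1,3) (1,4,1,4) (1,4,2,3) (1,4,2,4) (2,3,1,3) (2,3,1,4) (2,3,2,3) (2,3,2,4) (2,4,1,3) (2,4,1,4) (2,4,2,3) (2,4,2,4) — 21.
deburr=shift 4: (1,2,1,2) (1,2,1,3) (1,2,1,4) (1,3,1,2) (1,3,1,3) (1,3,1,4) (1,3,2,3) (1,3,2,4) (1,4,1,2) (1,4,1,3) (1,4,1,4) (1,4,2,3) (1,4,2,4) (1,4,3,4) (2,3,1,3) (2,3,1,4) (2,3,2,3) (2,3,2,4) (2,4,1,3) (2,4,1,4) (2,4,2,3) (2,4,2,4) (2,4,3,4) (3,2,1,2) (3,2,1,4) (3,4,1,2) (3,4,1,4) (3,4,2,4) (3,4,3,4) — 29.
Summing: 9 + 21 + 29 = 59.

59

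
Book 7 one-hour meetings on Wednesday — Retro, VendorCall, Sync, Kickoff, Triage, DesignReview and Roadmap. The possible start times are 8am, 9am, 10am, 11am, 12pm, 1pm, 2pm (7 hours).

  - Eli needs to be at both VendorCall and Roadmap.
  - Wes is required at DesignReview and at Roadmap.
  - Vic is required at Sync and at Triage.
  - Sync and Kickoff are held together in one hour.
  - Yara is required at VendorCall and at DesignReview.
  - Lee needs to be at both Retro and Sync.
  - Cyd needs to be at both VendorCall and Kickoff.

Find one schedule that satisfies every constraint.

Kickoff=9am; Retro=8am; Triage=8am; VendorCall=8am; Roadmap=10am; DesignReview=9am; Sync=9am

Checking: Retro(8am) != Sync(9am); VendorCall(8am) != DesignReview(9am); Sync(9am) != Triage(8am); VendorCall(8am) != Kickoff(9am); VendorCall(8am) != Roadmap(10am); DesignReview(9am) != Roadmap(10am); Sync = Kickoff = 9am.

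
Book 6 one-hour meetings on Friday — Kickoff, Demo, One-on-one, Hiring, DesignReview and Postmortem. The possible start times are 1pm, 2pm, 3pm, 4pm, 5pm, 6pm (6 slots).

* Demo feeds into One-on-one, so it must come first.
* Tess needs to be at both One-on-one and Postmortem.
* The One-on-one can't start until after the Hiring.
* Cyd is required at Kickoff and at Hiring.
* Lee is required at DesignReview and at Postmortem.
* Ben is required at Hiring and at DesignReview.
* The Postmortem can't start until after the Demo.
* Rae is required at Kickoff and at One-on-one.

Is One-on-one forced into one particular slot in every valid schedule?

One-on-one can be 2pm (e.g. One-on-one in 2pm; Demo in 1pm; Kickoff in 3pm; Hiring in 1pm; DesignReview in 2pm; Postmortem in 3pm) or 3pm (e.g. Postmortem in 2pm, Kickoff in 2pm, One-on-one in 3pm, DesignReview in 3pm, Demo in 1pm, Hiring in 1pm).

No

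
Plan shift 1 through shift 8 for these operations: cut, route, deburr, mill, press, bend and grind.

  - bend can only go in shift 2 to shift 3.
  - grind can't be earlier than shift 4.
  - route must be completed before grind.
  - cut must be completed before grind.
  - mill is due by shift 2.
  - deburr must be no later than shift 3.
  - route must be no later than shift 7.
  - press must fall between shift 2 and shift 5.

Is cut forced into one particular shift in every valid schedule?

No

cut can be shift 1 (e.g. bend in shift 2, press in shift 2, cut in shift 1, deburr in shift 1, mill in shift 1, route in shift 1, grind in shift 4) or shift 2 (e.g. deburr -> shift 1, cut -> shift 2, route -> shift 1, grind -> shift 4, mill -> shift 1, bend -> shift 2, press -> shift 2).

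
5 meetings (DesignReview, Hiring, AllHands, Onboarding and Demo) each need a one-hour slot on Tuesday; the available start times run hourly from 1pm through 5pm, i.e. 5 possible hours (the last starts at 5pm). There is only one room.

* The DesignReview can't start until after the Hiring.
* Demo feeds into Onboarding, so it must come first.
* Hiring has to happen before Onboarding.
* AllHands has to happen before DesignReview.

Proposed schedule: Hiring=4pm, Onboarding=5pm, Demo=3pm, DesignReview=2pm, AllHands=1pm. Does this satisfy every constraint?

No. The DesignReview can't start until after the Hiring is not satisfied.

Hiring has to happen before Onboarding — holds.
The DesignReview can't start until after the Hiring — violated.
AllHands has to happen before DesignReview — holds.
There is only one room — holds.
Demo feeds into Onboarding, so it must come first — holds.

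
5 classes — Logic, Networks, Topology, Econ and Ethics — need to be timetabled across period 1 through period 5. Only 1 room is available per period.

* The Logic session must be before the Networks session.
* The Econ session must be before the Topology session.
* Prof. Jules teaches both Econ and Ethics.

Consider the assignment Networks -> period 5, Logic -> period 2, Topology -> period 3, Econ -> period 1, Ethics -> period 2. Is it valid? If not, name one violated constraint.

The Econ session must be before the Topology session — holds.
Prof. Jules teaches both Econ and Ethics — holds.
The Logic session must be before the Networks session — holds.
Only 1 room is available per period — violated.

No. Only 1 room is available per period is not satisfied.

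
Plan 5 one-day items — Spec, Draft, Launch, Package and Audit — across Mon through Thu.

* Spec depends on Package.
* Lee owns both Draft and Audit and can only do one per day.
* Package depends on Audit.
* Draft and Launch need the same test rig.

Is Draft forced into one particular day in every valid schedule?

No

Draft can be Mon (e.g. Draft -> Mon; Audit -> Tue; Package -> Wed; Launch -> Tue; Spec -> Thu) or Tue (e.g. Draft in Tue; Package in Tue; Audit in Mon; Launch in Mon; Spec in Wed).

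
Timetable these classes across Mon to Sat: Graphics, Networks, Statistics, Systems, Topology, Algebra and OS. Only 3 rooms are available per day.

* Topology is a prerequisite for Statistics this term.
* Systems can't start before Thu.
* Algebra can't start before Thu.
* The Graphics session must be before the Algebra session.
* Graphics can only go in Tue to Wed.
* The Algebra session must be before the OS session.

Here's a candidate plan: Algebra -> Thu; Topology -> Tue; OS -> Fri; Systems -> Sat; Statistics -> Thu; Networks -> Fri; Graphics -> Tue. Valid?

Yes, all constraints hold

Topology is a prerequisite for Statistics this term — holds.
Only 3 rooms are available per day — holds.
The Algebra session must be before the OS session — holds.
The Graphics session must be before the Algebra session — holds.
Systems can't start before Thu — holds.
Algebra can't start before Thu — holds.
Graphics can only go in Tue to Wed — holds.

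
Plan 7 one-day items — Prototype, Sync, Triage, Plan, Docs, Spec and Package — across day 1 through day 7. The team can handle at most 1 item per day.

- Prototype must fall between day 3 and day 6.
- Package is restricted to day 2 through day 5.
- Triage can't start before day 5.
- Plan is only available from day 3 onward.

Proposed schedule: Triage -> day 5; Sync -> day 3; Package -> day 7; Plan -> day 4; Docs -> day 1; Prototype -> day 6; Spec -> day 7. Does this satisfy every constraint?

Triage can't start before day 5 — holds.
Package is restricted to day 2 through day 5 — violated.
Prototype must fall between day 3 and day 6 — holds.
Plan is only available from day 3 onward — holds.
The team can handle at most 1 item per day — violated.

Invalid. Package is restricted to day 2 through day 5.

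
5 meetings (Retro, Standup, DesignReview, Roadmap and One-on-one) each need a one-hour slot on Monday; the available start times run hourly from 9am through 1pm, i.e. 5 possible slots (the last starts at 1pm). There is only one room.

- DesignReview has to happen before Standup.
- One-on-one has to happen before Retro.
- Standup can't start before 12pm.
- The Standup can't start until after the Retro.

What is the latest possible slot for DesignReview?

Downstream work caps DesignReview at 12pm.
DesignReview at 12pm is achievable: Retro -> 10am; Roadmap -> 11am; One-on-one -> 9am; Standup -> 1pm; DesignReview -> 12pm.

12pm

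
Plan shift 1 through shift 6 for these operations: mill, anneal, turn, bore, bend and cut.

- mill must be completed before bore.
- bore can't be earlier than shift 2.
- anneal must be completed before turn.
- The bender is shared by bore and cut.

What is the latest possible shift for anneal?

Downstream work caps anneal at shift 5.
anneal at shift 5 is achievable: turn=shift 6, anneal=shift 5, bore=shift 2, bend=shift 1, cut=shift 1, mill=shift 1.

shift 5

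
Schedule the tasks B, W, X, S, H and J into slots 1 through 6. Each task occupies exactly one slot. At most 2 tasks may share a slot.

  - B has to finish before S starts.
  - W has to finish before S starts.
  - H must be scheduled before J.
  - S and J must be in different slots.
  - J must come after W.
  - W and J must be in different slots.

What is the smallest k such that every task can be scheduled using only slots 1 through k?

3

The precedence chain requires at least 2 distinct slots.
With at most 2 per slot and 6 tasks, at least 3 slots are needed.
3 works (last occupied slot: 3): for example J in 3; S in 2; H in 2; X in 3; W in 1; B in 1.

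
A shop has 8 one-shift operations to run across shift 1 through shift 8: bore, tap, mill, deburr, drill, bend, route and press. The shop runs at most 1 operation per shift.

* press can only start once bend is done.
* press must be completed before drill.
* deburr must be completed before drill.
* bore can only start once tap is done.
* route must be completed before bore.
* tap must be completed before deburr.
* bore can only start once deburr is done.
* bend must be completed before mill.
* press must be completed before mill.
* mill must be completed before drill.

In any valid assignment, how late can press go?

Precedence pushes press to at least shift 2; downstream work caps press at shift 6.
press at shift 6 is achievable: route in shift 3, deburr in shift 2, tap in shift 1, bend in shift 5, press in shift 6, drill in shift 8, bore in shift 4, mill in shift 7.

shift 6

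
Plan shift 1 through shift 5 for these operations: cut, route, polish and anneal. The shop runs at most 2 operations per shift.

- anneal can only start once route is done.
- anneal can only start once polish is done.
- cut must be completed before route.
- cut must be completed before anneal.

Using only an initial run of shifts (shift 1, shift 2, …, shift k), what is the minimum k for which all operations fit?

3 shifts

The precedence chain requires at least 3 distinct shifts.
With at most 2 per shift and 4 operations, at least 2 shifts are needed.
3 works (last occupied shift: shift 3): for example cut -> shift 1, route -> shift 2, polish -> shift 1, anneal -> shift 3.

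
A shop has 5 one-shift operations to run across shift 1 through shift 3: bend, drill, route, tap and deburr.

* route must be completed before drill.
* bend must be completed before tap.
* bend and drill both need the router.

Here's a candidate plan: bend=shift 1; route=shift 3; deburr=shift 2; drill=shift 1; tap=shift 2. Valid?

bend must be completed before tap — holds.
bend and drill both need the router — violated.
route must be completed before drill — violated.

No — it violates: route must be completed before drill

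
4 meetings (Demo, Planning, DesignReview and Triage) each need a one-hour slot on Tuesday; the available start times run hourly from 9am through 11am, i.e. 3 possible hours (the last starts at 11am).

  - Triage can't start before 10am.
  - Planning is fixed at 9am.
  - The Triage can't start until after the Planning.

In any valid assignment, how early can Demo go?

9am

Demo at 9am is achievable: Planning=9am; DesignReview=9am; Demo=9am; Triage=10am.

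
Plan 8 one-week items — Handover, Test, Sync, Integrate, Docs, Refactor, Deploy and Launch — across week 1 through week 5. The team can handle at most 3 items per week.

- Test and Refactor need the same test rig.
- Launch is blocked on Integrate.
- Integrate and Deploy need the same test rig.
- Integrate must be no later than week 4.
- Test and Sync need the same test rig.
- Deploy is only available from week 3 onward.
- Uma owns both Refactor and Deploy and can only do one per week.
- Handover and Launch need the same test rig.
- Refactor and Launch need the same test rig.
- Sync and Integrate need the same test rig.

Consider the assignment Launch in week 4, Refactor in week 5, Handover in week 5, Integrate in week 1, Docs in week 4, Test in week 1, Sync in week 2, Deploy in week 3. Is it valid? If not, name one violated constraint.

Test and Refactor need the same test rig — holds.
Deploy is only available from week 3 onward — holds.
Integrate must be no later than week 4 — holds.
Launch is blocked on Integrate — holds.
Sync and Integrate need the same test rig — holds.
Refactor and Launch need the same test rig — holds.
Uma owns both Refactor and Deploy and can only do one per week — holds.
Handover and Launch need the same test rig — holds.
The team can handle at most 3 items per week — holds.
Integrate and Deploy need the same test rig — holds.
Test and Sync need the same test rig — holds.

Valid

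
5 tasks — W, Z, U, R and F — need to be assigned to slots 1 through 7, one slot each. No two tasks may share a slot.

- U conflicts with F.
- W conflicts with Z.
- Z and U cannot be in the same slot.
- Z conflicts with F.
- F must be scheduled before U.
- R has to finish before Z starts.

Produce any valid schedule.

U=4, W=5, R=1, F=3, Z=2

Checking: R(1) before Z(2); F(3) before U(4); Z(2) != U(4); Z(2) != F(3); W(5) != Z(2); U(4) != F(3); max 1 per slot (cap 1).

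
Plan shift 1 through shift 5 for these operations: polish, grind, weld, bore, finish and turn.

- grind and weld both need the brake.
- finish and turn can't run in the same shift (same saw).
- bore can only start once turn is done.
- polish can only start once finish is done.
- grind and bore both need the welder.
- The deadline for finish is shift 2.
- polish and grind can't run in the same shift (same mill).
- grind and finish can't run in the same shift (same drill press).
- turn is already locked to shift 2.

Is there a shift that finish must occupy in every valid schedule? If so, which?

finish's window is shift 1–shift 2.
turn is fixed at shift 2, and finish can't share a shift with turn.
So finish must be shift 1.

shift 1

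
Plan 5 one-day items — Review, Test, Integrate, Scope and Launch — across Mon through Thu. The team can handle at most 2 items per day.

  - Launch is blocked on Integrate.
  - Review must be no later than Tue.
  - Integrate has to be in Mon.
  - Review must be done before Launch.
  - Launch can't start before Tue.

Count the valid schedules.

50

Splitting on Review: it can be Mon (24), Tue (26). Listing each branch's schedules as (Test, Integrate, Scope, Launch):
Review=Mon: (Tue,Mon,Tue,Wed) (Tue,Mon,Tue,Thu) (Tue,Mon,Wed,Tue) (Tue,Mon,Wed,Wed) (Tue,Mon,Wed,Thu) (Tue,Mon,Thu,Tue) (Tue,Mon,Thu,Wed) (Tue,Mon,Thu,Thu) (Wed,Mon,Tue,Tue) (Wed,Mon,Tue,Wed) (Wed,Mon,Tue,Thu) (Wed,Mon,Wed,Tue) (Wed,Mon,Wed,Thu) (Wed,Mon,Thu,Tue) (Wed,Mon,Thu,Wed) (Wed,Mon,Thu,Thu) (Thu,Mon,Tue,Tue) (Thu,Mon,Tue,Wed) (Thu,Mon,Tue,Thu) (Thu,Mon,Wed,Tue) (Thu,Mon,Wed,Wed) (Thu,Mon,Wed,Thu) (Thu,Mon,Thu,Tue) (Thu,Mon,Thu,Wed) — 24.
Review=Tue: (Mon,Mon,Tue,Wed) (Mon,Mon,Tue,Thu) (Mon,Mon,Wed,Wed) (Mon,Mon,Wed,Thu) (Mon,Mon,Thu,Wed) (Mon,Mon,Thu,Thu) (Tue,Mon,Mon,Wed) (Tue,Mon,Mon,Thu) (Tue,Mon,Wed,Wed) (Tue,Mon,Wed,Thu) (Tue,Mon,Thu,Wed) (Tue,Mon,Thu,Thu) (Wed,Mon,Mon,Wed) (Wed,Mon,Mon,Thu) (Wed,Mon,Tue,Wed) (Wed,Mon,Tue,Thu) (Wed,Mon,Wed,Thu) (Wed,Mon,Thu,Wed) (Wed,Mon,Thu,Thu) (Thu,Mon,Mon,Wed) (Thu,Mon,Mon,Thu) (Thu,Mon,Tue,Wed) (Thu,Mon,Tue,Thu) (Thu,Mon,Wed,Wed) (Thu,Mon,Wed,Thu) (Thu,Mon,Thu,Wed) — 26.
Summing: 24 + 26 = 50.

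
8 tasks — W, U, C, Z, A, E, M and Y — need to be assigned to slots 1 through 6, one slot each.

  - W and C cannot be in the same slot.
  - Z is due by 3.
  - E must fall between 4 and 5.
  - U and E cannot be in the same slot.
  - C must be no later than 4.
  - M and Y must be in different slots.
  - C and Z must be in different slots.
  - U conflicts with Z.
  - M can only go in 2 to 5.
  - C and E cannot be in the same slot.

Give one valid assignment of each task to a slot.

A=1, C=2, M=2, U=2, Y=1, E=4, W=1, Z=1

Checking: W(1) != C(2); C(2) != E(4); U(2) != Z(1); U(2) != E(4); M(2) != Y(1); C(2) != Z(1); Z=1 in [1,3]; C=2 in [1,4]; M=2 in [2,5]; E=4 in [4,5].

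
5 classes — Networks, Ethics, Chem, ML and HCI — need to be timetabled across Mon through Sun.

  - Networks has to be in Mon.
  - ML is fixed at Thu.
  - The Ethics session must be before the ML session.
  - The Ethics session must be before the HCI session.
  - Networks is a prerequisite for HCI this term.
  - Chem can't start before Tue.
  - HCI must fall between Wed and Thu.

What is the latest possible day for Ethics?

Downstream work caps Ethics at Wed.
Ethics at Wed is achievable: Chem in Tue, HCI in Thu, Networks in Mon, Ethics in Wed, ML in Thu.

Wed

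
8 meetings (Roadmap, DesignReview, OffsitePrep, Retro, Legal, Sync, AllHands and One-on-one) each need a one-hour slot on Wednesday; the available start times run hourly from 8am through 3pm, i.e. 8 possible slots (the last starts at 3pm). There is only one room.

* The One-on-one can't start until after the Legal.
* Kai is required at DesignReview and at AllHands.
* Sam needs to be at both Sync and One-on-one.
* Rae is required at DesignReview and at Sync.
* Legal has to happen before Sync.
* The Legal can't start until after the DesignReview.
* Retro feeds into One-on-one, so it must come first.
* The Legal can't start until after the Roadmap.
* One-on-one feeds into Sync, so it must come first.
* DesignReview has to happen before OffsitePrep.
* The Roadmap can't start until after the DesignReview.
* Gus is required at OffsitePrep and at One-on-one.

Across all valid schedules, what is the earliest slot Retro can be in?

Downstream work caps Retro at 1pm.
Retro at 8am is achievable: Roadmap in 10am, Sync in 1pm, Retro in 8am, OffsitePrep in 2pm, AllHands in 3pm, One-on-one in 12pm, Legal in 11am, DesignReview in 9am.

8am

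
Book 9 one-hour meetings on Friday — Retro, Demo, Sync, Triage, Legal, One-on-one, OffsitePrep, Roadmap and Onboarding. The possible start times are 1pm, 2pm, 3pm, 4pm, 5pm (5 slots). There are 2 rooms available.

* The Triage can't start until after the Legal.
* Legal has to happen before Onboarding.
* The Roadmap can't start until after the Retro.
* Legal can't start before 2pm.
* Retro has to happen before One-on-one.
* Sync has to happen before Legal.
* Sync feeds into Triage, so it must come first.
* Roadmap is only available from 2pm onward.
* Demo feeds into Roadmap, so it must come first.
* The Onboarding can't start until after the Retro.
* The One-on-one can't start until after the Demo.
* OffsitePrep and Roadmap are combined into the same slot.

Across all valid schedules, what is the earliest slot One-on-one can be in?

2pm

Precedence pushes One-on-one to at least 2pm.
One-on-one at 2pm is achievable: Retro=1pm, Sync=2pm, Onboarding=5pm, Roadmap=4pm, One-on-one=2pm, OffsitePrep=4pm, Triage=5pm, Legal=3pm, Demo=1pm.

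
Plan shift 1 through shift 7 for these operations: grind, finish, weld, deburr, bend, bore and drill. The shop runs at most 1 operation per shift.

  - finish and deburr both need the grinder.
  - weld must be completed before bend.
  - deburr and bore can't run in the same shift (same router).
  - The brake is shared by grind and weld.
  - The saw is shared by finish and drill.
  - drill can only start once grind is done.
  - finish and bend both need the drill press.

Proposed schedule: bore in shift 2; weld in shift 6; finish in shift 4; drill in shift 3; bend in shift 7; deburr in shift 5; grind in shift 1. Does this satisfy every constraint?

deburr and bore can't run in the same shift (same router) — holds.
The saw is shared by finish and drill — holds.
The shop runs at most 1 operation per shift — holds.
drill can only start once grind is done — holds.
The brake is shared by grind and weld — holds.
finish and bend both need the drill press — holds.
weld must be completed before bend — holds.
finish and deburr both need the grinder — holds.

Valid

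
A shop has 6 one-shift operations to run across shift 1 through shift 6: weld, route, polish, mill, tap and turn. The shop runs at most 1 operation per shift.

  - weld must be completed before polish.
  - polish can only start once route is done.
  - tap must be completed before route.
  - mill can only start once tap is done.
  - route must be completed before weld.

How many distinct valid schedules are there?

24

Splitting on weld: it can be shift 3 (6), shift 4 (10), shift 5 (8). Listing each branch's schedules as (route, polish, mill, tap, turn) by shift number:
weld=shift 3: (2,4,5,1,6) (2,4,6,1,5) (2,5,4,1,6) (2,5,6,1,4) (2,6,4,1,5) (2,6,5,1,4) — 6.
weld=shift 4: (2,5,3,1,6) (2,5,6,1,3) (2,6,3,1,5) (2,6,5,1,3) (3,5,2,1,6) (3,5,6,1,2) (3,5,6,2,1) (3,6,2,1,5) (3,6,5,1,2) (3,6,5,2,1) — 10.
weld=shift 5: (2,6,3,1,4) (2,6,4,1,3) (3,6,2,1,4) (3,6,4,1,2) (3,6,4,2,1) (4,6,2,1,3) (4,6,3,1,2) (4,6,3,2,1) — 8.
Summing: 6 + 10 + 8 = 24.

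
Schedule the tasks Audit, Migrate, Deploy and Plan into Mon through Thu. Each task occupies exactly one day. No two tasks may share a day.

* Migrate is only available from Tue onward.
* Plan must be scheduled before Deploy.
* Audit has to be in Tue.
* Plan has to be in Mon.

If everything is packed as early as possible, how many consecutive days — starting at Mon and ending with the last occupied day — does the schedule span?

4 days

The precedence chain requires at least 2 distinct days.
With at most 1 per day and 4 tasks, at least 4 days are needed.
4 works (last occupied day: Thu): for example Deploy -> Thu; Audit -> Tue; Plan -> Mon; Migrate -> Wed.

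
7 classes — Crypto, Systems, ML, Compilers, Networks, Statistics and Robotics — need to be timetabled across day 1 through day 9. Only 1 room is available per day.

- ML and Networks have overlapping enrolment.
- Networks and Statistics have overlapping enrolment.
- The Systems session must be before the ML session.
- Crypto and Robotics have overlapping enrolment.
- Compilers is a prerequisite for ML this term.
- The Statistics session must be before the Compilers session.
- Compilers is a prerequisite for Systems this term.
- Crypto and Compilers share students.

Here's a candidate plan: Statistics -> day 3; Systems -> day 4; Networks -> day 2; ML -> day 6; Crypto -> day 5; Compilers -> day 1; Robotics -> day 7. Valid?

The Statistics session must be before the Compilers session — violated.
The Systems session must be before the ML session — holds.
Crypto and Robotics have overlapping enrolment — holds.
ML and Networks have overlapping enrolment — holds.
Crypto and Compilers share students — holds.
Compilers is a prerequisite for Systems this term — holds.
Compilers is a prerequisite for ML this term — holds.
Networks and Statistics have overlapping enrolment — holds.
Only 1 room is available per day — holds.

Invalid. The Statistics session must be before the Compilers session.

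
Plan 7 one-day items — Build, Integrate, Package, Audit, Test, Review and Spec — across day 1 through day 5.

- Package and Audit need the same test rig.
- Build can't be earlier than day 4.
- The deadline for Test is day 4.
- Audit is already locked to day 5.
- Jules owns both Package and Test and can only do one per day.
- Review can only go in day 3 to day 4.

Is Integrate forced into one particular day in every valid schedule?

No

Integrate can be day 1 (e.g. Package in day 2, Build in day 4, Audit in day 5, Spec in day 1, Test in day 1, Review in day 3, Integrate in day 1) or day 2 (e.g. Package=day 2; Audit=day 5; Review=day 3; Test=day 1; Build=day 4; Spec=day 1; Integrate=day 2).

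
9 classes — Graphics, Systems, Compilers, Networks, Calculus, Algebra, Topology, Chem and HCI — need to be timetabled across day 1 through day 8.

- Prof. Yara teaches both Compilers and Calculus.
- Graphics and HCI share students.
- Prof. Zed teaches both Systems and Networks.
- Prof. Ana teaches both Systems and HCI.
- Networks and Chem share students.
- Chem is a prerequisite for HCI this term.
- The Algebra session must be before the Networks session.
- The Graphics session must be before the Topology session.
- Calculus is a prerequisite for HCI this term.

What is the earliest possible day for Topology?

day 2

Precedence pushes Topology to at least day 2.
Topology at day 2 is achievable: Graphics in day 1, Systems in day 1, Calculus in day 1, Chem in day 1, Compilers in day 2, Topology in day 2, HCI in day 2, Algebra in day 1, Networks in day 2.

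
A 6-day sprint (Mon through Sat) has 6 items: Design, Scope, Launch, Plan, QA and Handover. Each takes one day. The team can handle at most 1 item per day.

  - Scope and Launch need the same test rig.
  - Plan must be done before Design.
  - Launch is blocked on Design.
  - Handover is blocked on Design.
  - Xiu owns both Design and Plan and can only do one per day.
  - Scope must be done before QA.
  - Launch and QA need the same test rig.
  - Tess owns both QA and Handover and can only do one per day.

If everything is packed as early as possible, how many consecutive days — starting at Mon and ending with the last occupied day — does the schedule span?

6

The precedence chain requires at least 3 distinct days.
With at most 1 per day and 6 work items, at least 6 days are needed.
6 works (last occupied day: Sat): for example Scope=Wed, QA=Fri, Plan=Mon, Design=Tue, Handover=Sat, Launch=Thu.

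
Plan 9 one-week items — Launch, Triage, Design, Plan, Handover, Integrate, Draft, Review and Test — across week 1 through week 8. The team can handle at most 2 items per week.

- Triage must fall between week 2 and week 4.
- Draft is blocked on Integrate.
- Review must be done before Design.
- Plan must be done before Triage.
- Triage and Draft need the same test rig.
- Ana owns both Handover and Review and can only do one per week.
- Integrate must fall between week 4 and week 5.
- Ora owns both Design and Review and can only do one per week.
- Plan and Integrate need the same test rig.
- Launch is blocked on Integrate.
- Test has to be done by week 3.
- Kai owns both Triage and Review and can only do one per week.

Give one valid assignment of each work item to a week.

Handover -> week 2; Triage -> week 2; Launch -> week 5; Design -> week 4; Plan -> week 1; Draft -> week 5; Test -> week 1; Integrate -> week 4; Review -> week 3

Checking: Integrate(week 4) before Launch(week 5); Plan(week 1) before Triage(week 2); Integrate(week 4) before Draft(week 5); Review(week 3) before Design(week 4); Triage(week 2) != Draft(week 5); Design(week 4) != Review(week 3); Handover(week 2) != Review(week 3); Triage(week 2) != Review(week 3); Plan(week 1) != Integrate(week 4); Triage=week 2 in [week 2,week 4]; Integrate=week 4 in [week 4,week 5]; Test=week 1 in [week 1,week 3]; max 2 per week (cap 2).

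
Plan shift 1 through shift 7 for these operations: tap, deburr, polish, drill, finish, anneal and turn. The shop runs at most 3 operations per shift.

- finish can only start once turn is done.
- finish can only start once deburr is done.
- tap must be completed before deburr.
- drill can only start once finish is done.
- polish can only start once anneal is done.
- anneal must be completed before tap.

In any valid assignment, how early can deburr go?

shift 3

Precedence pushes deburr to at least shift 3; downstream work caps deburr at shift 5.
deburr at shift 3 is achievable: polish in shift 2, anneal in shift 1, deburr in shift 3, drill in shift 5, turn in shift 1, finish in shift 4, tap in shift 2.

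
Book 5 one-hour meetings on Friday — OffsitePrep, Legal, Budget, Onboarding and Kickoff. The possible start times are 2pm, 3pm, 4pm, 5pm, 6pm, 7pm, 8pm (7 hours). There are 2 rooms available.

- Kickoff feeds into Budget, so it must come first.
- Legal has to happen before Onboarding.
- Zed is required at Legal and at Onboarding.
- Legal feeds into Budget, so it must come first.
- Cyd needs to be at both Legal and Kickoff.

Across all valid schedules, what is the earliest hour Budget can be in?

4pm

Precedence pushes Budget to at least 3pm.
Budget at 4pm is achievable: Budget=4pm; Onboarding=3pm; OffsitePrep=2pm; Legal=2pm; Kickoff=3pm.
Nothing earlier works — the conflict and capacity constraints rule out every hour before 4pm.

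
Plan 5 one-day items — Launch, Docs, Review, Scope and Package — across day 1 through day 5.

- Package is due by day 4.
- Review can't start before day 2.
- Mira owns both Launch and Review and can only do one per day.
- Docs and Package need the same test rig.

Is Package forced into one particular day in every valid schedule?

Package can be day 1 (e.g. Docs in day 2, Package in day 1, Launch in day 1, Scope in day 1, Review in day 2) or day 2 (e.g. Scope=day 1, Package=day 2, Review=day 2, Launch=day 1, Docs=day 1).

No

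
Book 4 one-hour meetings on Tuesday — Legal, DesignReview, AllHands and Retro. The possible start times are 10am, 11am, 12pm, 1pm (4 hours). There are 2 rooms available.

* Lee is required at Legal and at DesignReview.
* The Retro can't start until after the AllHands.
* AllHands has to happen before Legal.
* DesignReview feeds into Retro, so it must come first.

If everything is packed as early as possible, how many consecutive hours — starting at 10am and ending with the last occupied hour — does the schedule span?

2

The precedence chain requires at least 2 distinct hours.
With at most 2 per hour and 4 meetings, at least 2 hours are needed.
2 works (last occupied hour: 11am): for example DesignReview in 10am; Legal in 11am; AllHands in 10am; Retro in 11am.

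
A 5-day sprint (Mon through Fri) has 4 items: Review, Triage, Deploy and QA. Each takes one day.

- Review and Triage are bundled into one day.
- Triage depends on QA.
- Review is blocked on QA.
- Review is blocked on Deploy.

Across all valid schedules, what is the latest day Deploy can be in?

Downstream work caps Deploy at Thu.
Deploy at Thu is achievable: Deploy=Thu, Review=Fri, QA=Mon, Triage=Fri.

Thu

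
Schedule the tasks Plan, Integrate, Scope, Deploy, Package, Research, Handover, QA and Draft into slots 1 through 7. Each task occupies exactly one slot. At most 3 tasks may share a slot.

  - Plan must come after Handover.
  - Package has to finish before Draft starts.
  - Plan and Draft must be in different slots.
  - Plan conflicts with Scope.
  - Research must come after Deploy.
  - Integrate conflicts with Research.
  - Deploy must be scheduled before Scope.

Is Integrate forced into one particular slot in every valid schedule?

No

Integrate can be 1 (e.g. Research -> 2; QA -> 3; Deploy -> 1; Handover -> 1; Integrate -> 1; Package -> 2; Draft -> 3; Plan -> 2; Scope -> 3) or 2 (e.g. Draft -> 3; Handover -> 1; Plan -> 2; Integrate -> 2; Scope -> 3; Deploy -> 1; Research -> 3; Package -> 1; QA -> 2).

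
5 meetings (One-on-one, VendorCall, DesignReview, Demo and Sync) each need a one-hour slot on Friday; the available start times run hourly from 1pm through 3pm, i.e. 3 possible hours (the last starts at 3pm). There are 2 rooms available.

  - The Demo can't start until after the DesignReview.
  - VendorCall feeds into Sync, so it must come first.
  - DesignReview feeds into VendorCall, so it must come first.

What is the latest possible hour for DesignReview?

Downstream work caps DesignReview at 1pm.
DesignReview at 1pm is achievable: Demo in 2pm, One-on-one in 1pm, VendorCall in 2pm, DesignReview in 1pm, Sync in 3pm.

1pm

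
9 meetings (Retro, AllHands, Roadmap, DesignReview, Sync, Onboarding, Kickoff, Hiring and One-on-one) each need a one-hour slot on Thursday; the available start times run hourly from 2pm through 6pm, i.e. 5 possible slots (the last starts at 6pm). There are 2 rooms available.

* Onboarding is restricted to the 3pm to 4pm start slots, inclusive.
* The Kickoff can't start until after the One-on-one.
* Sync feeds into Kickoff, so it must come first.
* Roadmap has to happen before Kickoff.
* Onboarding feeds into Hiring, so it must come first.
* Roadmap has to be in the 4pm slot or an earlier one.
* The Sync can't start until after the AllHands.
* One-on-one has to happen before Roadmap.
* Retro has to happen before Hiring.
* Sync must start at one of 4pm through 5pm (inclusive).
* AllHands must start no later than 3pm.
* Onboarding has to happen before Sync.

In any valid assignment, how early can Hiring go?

Precedence pushes Hiring to at least 4pm.
Hiring at 4pm is achievable: Sync in 5pm; Onboarding in 3pm; DesignReview in 5pm; One-on-one in 2pm; AllHands in 2pm; Retro in 3pm; Roadmap in 4pm; Hiring in 4pm; Kickoff in 6pm.

4pm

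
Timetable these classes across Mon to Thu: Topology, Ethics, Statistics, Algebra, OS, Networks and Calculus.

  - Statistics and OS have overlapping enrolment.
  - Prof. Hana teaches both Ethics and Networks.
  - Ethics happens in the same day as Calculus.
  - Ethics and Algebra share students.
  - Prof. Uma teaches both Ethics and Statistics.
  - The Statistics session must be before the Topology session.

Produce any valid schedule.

Algebra=Mon, Calculus=Tue, Ethics=Tue, Networks=Mon, OS=Tue, Statistics=Mon, Topology=Tue

Checking: Statistics(Mon) before Topology(Tue); Statistics(Mon) != OS(Tue); Ethics(Tue) != Algebra(Mon); Ethics(Tue) != Statistics(Mon); Ethics(Tue) != Networks(Mon); Ethics = Calculus = Tue.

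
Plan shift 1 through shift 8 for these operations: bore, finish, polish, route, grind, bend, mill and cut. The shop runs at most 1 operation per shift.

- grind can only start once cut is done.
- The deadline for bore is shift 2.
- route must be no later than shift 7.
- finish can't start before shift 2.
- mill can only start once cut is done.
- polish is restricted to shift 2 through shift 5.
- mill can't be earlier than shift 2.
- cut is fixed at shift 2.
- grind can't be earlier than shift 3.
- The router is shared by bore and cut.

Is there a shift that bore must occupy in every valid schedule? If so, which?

bore's window is shift 1–shift 2.
cut is fixed at shift 2, and bore can't share a shift with cut.
So bore must be shift 1.

shift 1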